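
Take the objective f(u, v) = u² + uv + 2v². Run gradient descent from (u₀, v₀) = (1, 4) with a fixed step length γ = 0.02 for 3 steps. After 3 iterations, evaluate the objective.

∇f = (2u + v, u + 4v)
(u₁, v₁) = (1, 4) − 0.02·(6, 17) = (0.88, 3.66)
(u₂, v₂) = (0.88, 3.66) − 0.02·(5.42, 15.52) = (0.7716, 3.3496)
(u₃, v₃) = (0.7716, 3.3496) − 0.02·(4.8928, 14.17) = (0.673744, 3.0662)
f(0.673744, 3.0662) = 21.322929710336

21.322929710336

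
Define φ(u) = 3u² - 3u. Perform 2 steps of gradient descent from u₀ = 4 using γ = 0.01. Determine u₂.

3.5926

φ′(u) = 6u - 3
u₁ = 4 − 0.01·21 = 3.79
u₂ = 3.79 − 0.01·19.74 = 3.5926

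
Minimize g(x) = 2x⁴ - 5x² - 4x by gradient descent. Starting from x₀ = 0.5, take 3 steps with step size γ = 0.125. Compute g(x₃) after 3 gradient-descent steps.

g′(x) = 8x³ - 10x - 4
x₁ = 0.5 − 0.125·(-8) = 1.5
x₂ = 1.5 − 0.125·8 = 0.5
x₃ = 0.5 − 0.125·(-8) = 1.5
g(1.5) = -7.125

-7.125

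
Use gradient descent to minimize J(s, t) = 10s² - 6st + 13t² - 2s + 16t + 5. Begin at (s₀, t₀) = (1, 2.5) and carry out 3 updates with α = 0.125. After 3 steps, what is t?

-37.7421875

∇J = (20s - 6t - 2, -6s + 26t + 16)
Step 1: at (1, 2.5), ∇J = (3, 75) → (1, 2.5) − 0.125·(3, 75) = (0.625, -6.875)
Step 2: at (0.625, -6.875), ∇J = (51.75, -166.5) → (0.625, -6.875) − 0.125·(51.75, -166.5) = (-5.84375, 13.9375)
Step 3: at (-5.84375, 13.9375), ∇J = (-202.5, 413.4375) → (-5.84375, 13.9375) − 0.125·(-202.5, 413.4375) = (19.46875, -37.7421875)
t = -37.7421875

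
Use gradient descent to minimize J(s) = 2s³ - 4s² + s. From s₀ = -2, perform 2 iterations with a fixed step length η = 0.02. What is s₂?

J′(s) = 6s² - 8s + 1
Step 1: J′(-2) = 41; s₁ = -2 − 0.02·41 = -2.82
Step 2: J′(-2.82) = 71.2744; s₂ = -2.82 − 0.02·71.2744 = -4.245488

-4.245488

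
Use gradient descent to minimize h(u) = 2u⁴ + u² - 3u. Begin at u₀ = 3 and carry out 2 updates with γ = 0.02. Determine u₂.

h′(u) = 8u³ + 2u - 3
u₁ = 3 − 0.02·219 = -1.38
u₂ = -1.38 − 0.02·(-26.784576) = -0.84430848

-0.84430848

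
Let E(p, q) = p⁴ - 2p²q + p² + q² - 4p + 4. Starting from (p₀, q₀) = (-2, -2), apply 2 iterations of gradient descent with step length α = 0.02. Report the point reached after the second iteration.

∇E = (4p³ - 4pq + 2p - 4, -2p² + 2q)
(p₁, q₁) = (-2, -2) − 0.02·(-56, -12) = (-0.88, -1.76)
(p₂, q₂) = (-0.88, -1.76) − 0.02·(-14.681088, -5.0688) = (-0.58637824, -1.658624)

(-0.58637824, -1.658624)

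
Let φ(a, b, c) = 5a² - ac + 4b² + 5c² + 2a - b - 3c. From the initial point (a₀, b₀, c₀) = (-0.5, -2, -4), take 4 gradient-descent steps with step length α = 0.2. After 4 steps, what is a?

∇φ = (10a - c + 2, 8b - 1, -a + 10c - 3)
(a₁, b₁, c₁) = (-0.5, -2, -4) − 0.2·(1, -17, -42.5) = (-0.7, 1.4, 4.5)
(a₂, b₂, c₂) = (-0.7, 1.4, 4.5) − 0.2·(-9.5, 10.2, 42.7) = (1.2, -0.64, -4.04)
(a₃, b₃, c₃) = (1.2, -0.64, -4.04) − 0.2·(18.04, -6.12, -44.6) = (-2.408, 0.584, 4.88)
(a₄, b₄, c₄) = (-2.408, 0.584, 4.88) − 0.2·(-26.96, 3.672, 48.208) = (2.984, -0.1504, -4.7616)
a = 2.984

2.984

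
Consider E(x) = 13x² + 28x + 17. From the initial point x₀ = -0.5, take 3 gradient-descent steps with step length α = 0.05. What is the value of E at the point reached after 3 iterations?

1.92623125

E′(x) = 26x + 28
Step 1: E′(-0.5) = 15; x₁ = -0.5 − 0.05·15 = -1.25
Step 2: E′(-1.25) = -4.5; x₂ = -1.25 − 0.05·(-4.5) = -1.025
Step 3: E′(-1.025) = 1.35; x₃ = -1.025 − 0.05·1.35 = -1.0925
E(-1.0925) = 1.92623125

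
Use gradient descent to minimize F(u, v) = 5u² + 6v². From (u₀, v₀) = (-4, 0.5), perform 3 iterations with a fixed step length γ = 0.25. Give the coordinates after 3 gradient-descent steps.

∇F = (10u, 12v)
(u₁, v₁) = (-4, 0.5) − 0.25·(-40, 6) = (6, -1)
(u₂, v₂) = (6, -1) − 0.25·(60, -12) = (-9, 2)
(u₃, v₃) = (-9, 2) − 0.25·(-90, 24) = (13.5, -4)

(13.5, -4)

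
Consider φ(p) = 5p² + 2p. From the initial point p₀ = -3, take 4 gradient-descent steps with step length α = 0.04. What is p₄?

φ′(p) = 10p + 2
p₁ = -3 − 0.04·(-28) = -1.88
p₂ = -1.88 − 0.04·(-16.8) = -1.208
p₃ = -1.208 − 0.04·(-10.08) = -0.8048
p₄ = -0.8048 − 0.04·(-6.048) = -0.56288

-0.56288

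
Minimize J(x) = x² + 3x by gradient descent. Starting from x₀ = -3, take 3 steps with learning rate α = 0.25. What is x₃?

-1.6875

J′(x) = 2x + 3
x₁ = -3 − 0.25·(-3) = -2.25
x₂ = -2.25 − 0.25·(-1.5) = -1.875
x₃ = -1.875 − 0.25·(-0.75) = -1.6875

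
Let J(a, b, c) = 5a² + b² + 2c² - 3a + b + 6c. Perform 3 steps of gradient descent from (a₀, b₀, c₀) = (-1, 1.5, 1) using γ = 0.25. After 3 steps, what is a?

4.6875

∇J = (10a - 3, 2b + 1, 4c + 6)
Step 1: at (-1, 1.5, 1), ∇J = (-13, 4, 10) → (-1, 1.5, 1) − 0.25·(-13, 4, 10) = (2.25, 0.5, -1.5)
Step 2: at (2.25, 0.5, -1.5), ∇J = (19.5, 2, 0) → (2.25, 0.5, -1.5) − 0.25·(19.5, 2, 0) = (-2.625, 0, -1.5)
Step 3: at (-2.625, 0, -1.5), ∇J = (-29.25, 1, 0) → (-2.625, 0, -1.5) − 0.25·(-29.25, 1, 0) = (4.6875, -0.25, -1.5)
a = 4.6875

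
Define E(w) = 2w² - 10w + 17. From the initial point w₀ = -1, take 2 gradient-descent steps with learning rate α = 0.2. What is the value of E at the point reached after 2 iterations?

E′(w) = 4w - 10
Step 1: E′(-1) = -14; w₁ = -1 − 0.2·(-14) = 1.8
Step 2: E′(1.8) = -2.8; w₂ = 1.8 − 0.2·(-2.8) = 2.36
E(2.36) = 4.5392

4.5392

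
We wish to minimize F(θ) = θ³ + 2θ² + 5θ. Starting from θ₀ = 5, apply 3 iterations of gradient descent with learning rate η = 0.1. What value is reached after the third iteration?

-43.4

F′(θ) = 3θ² + 4θ + 5
θ₁ = 5 − 0.1·100 = -5
θ₂ = -5 − 0.1·60 = -11
θ₃ = -11 − 0.1·324 = -43.4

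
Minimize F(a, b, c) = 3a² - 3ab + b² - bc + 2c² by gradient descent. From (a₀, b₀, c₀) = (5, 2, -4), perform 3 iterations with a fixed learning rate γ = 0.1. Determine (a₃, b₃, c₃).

∇F = (6a - 3b, -3a + 2b - c, -b + 4c)
Step 1: at (5, 2, -4), ∇F = (24, -7, -18) → (5, 2, -4) − 0.1·(24, -7, -18) = (2.6, 2.7, -2.2)
Step 2: at (2.6, 2.7, -2.2), ∇F = (7.5, -0.2, -11.5) → (2.6, 2.7, -2.2) − 0.1·(7.5, -0.2, -11.5) = (1.85, 2.72, -1.05)
Step 3: at (1.85, 2.72, -1.05), ∇F = (2.94, 0.94, -6.92) → (1.85, 2.72, -1.05) − 0.1·(2.94, 0.94, -6.92) = (1.556, 2.626, -0.358)

(1.556, 2.626, -0.358)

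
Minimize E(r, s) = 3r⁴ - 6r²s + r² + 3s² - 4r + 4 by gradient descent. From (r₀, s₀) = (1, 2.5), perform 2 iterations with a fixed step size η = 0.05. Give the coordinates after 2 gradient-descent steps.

(-0.34, 2.635)

∇E = (12r³ - 12rs + 2r - 4, -6r² + 6s)
(r₁, s₁) = (1, 2.5) − 0.05·(-20, 9) = (2, 2.05)
(r₂, s₂) = (2, 2.05) − 0.05·(46.8, -11.7) = (-0.34, 2.635)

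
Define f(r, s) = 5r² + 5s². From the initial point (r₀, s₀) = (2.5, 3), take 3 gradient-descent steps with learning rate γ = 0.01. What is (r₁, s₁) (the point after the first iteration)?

∇f = (10r, 10s)
(r₁, s₁) = (2.5, 3) − 0.01·(25, 30) = (2.25, 2.7)

(2.25, 2.7)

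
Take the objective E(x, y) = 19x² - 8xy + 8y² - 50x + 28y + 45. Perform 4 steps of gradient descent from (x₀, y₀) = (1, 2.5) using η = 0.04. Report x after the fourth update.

∇E = (38x - 8y - 50, -8x + 16y + 28)
Step 1: at (1, 2.5), ∇E = (-32, 60) → (1, 2.5) − 0.04·(-32, 60) = (2.28, 0.1)
Step 2: at (2.28, 0.1), ∇E = (35.84, 11.36) → (2.28, 0.1) − 0.04·(35.84, 11.36) = (0.8464, -0.3544)
Step 3: at (0.8464, -0.3544), ∇E = (-15.0016, 15.5584) → (0.8464, -0.3544) − 0.04·(-15.0016, 15.5584) = (1.446464, -0.976736)
Step 4: at (1.446464, -0.976736), ∇E = (12.77952, 0.800512) → (1.446464, -0.976736) − 0.04·(12.77952, 0.800512) = (0.9352832, -1.00875648)
x = 0.9352832

0.9352832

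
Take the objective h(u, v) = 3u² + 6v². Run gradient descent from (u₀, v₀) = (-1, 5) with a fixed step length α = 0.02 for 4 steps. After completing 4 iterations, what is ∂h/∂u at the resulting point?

∇h = (6u, 12v)
Step 1: at (-1, 5), ∇h = (-6, 60) → (-1, 5) − 0.02·(-6, 60) = (-0.88, 3.8)
Step 2: at (-0.88, 3.8), ∇h = (-5.28, 45.6) → (-0.88, 3.8) − 0.02·(-5.28, 45.6) = (-0.7744, 2.888)
Step 3: at (-0.7744, 2.888), ∇h = (-4.6464, 34.656) → (-0.7744, 2.888) − 0.02·(-4.6464, 34.656) = (-0.681472, 2.19488)
Step 4: at (-0.681472, 2.19488), ∇h = (-4.088832, 26.33856) → (-0.681472, 2.19488) − 0.02·(-4.088832, 26.33856) = (-0.59969536, 1.6681088)
∂h/∂u at (-0.59969536, 1.6681088) = -3.59817216

-3.59817216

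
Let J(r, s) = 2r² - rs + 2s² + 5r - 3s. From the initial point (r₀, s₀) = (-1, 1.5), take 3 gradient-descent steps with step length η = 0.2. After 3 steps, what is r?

-1.096

∇J = (4r - s + 5, -r + 4s - 3)
Step 1: at (-1, 1.5), ∇J = (-0.5, 4) → (-1, 1.5) − 0.2·(-0.5, 4) = (-0.9, 0.7)
Step 2: at (-0.9, 0.7), ∇J = (0.7, 0.7) → (-0.9, 0.7) − 0.2·(0.7, 0.7) = (-1.04, 0.56)
Step 3: at (-1.04, 0.56), ∇J = (0.28, 0.28) → (-1.04, 0.56) − 0.2·(0.28, 0.28) = (-1.096, 0.504)
r = -1.096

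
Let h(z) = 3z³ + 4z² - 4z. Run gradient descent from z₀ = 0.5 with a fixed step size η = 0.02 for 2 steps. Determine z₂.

h′(z) = 9z² + 8z - 4
Step 1: h′(0.5) = 2.25; z₁ = 0.5 − 0.02·2.25 = 0.455
Step 2: h′(0.455) = 1.503225; z₂ = 0.455 − 0.02·1.503225 = 0.4249355

0.4249355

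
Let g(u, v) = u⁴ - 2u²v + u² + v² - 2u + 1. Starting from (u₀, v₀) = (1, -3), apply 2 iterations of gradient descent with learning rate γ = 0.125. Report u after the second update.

∇g = (4u³ - 4uv + 2u - 2, -2u² + 2v)
(u₁, v₁) = (1, -3) − 0.125·(16, -8) = (-1, -2)
(u₂, v₂) = (-1, -2) − 0.125·(-16, -6) = (1, -1.25)
u = 1

1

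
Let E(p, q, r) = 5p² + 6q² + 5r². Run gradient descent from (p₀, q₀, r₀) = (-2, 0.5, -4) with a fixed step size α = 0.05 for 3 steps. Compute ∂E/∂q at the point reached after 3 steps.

∇E = (10p, 12q, 10r)
(p₁, q₁, r₁) = (-2, 0.5, -4) − 0.05·(-20, 6, -40) = (-1, 0.2, -2)
(p₂, q₂, r₂) = (-1, 0.2, -2) − 0.05·(-10, 2.4, -20) = (-0.5, 0.08, -1)
(p₃, q₃, r₃) = (-0.5, 0.08, -1) − 0.05·(-5, 0.96, -10) = (-0.25, 0.032, -0.5)
∂E/∂q at (-0.25, 0.032, -0.5) = 0.384

0.384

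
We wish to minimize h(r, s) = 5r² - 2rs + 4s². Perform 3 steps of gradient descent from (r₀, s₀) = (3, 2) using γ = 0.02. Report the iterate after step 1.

(2.48, 1.8)

∇h = (10r - 2s, -2r + 8s)
Step 1: at (3, 2), ∇h = (26, 10) → (3, 2) − 0.02·(26, 10) = (2.48, 1.8)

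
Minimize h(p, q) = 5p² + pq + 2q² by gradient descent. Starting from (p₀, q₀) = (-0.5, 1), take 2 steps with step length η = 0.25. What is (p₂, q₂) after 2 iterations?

∇h = (10p + q, p + 4q)
Step 1: at (-0.5, 1), ∇h = (-4, 3.5) → (-0.5, 1) − 0.25·(-4, 3.5) = (0.5, 0.125)
Step 2: at (0.5, 0.125), ∇h = (5.125, 1) → (0.5, 0.125) − 0.25·(5.125, 1) = (-0.78125, -0.125)

(-0.78125, -0.125)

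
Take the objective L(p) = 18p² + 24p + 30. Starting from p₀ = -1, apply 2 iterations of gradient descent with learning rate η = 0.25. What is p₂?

-22

L′(p) = 36p + 24
Step 1: L′(-1) = -12; p₁ = -1 − 0.25·(-12) = 2
Step 2: L′(2) = 96; p₂ = 2 − 0.25·96 = -22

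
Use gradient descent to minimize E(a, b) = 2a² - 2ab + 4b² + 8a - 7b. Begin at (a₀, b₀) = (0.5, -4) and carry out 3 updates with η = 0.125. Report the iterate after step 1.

∇E = (4a - 2b + 8, -2a + 8b - 7)
Step 1: at (0.5, -4), ∇E = (18, -40) → (0.5, -4) − 0.125·(18, -40) = (-1.75, 1)

(-1.75, 1)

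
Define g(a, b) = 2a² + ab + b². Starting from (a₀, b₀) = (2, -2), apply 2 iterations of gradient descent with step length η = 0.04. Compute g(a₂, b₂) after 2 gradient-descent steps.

∇g = (4a + b, a + 2b)
Step 1: at (2, -2), ∇g = (6, -2) → (2, -2) − 0.04·(6, -2) = (1.76, -1.92)
Step 2: at (1.76, -1.92), ∇g = (5.12, -2.08) → (1.76, -1.92) − 0.04·(5.12, -2.08) = (1.5552, -1.8368)
g(1.5552, -1.8368) = 5.35453696

5.35453696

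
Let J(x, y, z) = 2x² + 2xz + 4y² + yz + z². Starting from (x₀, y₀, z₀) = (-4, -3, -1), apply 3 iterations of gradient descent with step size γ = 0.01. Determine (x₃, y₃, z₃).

∇J = (4x + 2z, 8y + z, 2x + y + 2z)
Step 1: at (-4, -3, -1), ∇J = (-18, -25, -13) → (-4, -3, -1) − 0.01·(-18, -25, -13) = (-3.82, -2.75, -0.87)
Step 2: at (-3.82, -2.75, -0.87), ∇J = (-17.02, -22.87, -12.13) → (-3.82, -2.75, -0.87) − 0.01·(-17.02, -22.87, -12.13) = (-3.6498, -2.5213, -0.7487)
Step 3: at (-3.6498, -2.5213, -0.7487), ∇J = (-16.0966, -20.9191, -11.3183) → (-3.6498, -2.5213, -0.7487) − 0.01·(-16.0966, -20.9191, -11.3183) = (-3.488834, -2.312109, -0.635517)

(-3.488834, -2.312109, -0.635517)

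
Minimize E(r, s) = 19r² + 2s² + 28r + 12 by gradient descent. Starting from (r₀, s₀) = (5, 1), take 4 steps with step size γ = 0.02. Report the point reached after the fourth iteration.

(-0.71780864, 0.71639296)

∇E = (38r + 28, 4s)
(r₁, s₁) = (5, 1) − 0.02·(218, 4) = (0.64, 0.92)
(r₂, s₂) = (0.64, 0.92) − 0.02·(52.32, 3.68) = (-0.4064, 0.8464)
(r₃, s₃) = (-0.4064, 0.8464) − 0.02·(12.5568, 3.3856) = (-0.657536, 0.778688)
(r₄, s₄) = (-0.657536, 0.778688) − 0.02·(3.013632, 3.114752) = (-0.71780864, 0.71639296)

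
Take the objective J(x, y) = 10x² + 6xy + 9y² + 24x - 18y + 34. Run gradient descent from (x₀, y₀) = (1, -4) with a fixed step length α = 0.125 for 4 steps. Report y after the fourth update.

∇J = (20x + 6y + 24, 6x + 18y - 18)
(x₁, y₁) = (1, -4) − 0.125·(20, -84) = (-1.5, 6.5)
(x₂, y₂) = (-1.5, 6.5) − 0.125·(33, 90) = (-5.625, -4.75)
(x₃, y₃) = (-5.625, -4.75) − 0.125·(-117, -137.25) = (9, 12.40625)
(x₄, y₄) = (9, 12.40625) − 0.125·(278.4375, 259.3125) = (-25.8046875, -20.0078125)
y = -20.0078125

-20.0078125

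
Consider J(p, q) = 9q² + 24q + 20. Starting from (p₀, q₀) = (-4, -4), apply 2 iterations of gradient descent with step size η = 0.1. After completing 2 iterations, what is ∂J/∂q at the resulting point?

∇J = (0, 18q + 24)
(p₁, q₁) = (-4, -4) − 0.1·(0, -48) = (-4, 0.8)
(p₂, q₂) = (-4, 0.8) − 0.1·(0, 38.4) = (-4, -3.04)
∂J/∂q at (-4, -3.04) = -30.72

-30.72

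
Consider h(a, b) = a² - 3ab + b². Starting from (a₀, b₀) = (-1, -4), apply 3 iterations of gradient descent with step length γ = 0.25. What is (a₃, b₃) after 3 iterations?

∇h = (2a - 3b, -3a + 2b)
(a₁, b₁) = (-1, -4) − 0.25·(10, -5) = (-3.5, -2.75)
(a₂, b₂) = (-3.5, -2.75) − 0.25·(1.25, 5) = (-3.8125, -4)
(a₃, b₃) = (-3.8125, -4) − 0.25·(4.375, 3.4375) = (-4.90625, -4.859375)

(-4.90625, -4.859375)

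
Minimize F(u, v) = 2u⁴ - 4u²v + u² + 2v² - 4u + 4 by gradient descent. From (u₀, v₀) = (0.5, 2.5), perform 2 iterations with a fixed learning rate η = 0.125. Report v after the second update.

∇F = (8u³ - 8uv + 2u - 4, -4u² + 4v)
(u₁, v₁) = (0.5, 2.5) − 0.125·(-12, 9) = (2, 1.375)
(u₂, v₂) = (2, 1.375) − 0.125·(42, -10.5) = (-3.25, 2.6875)
v = 2.6875

2.6875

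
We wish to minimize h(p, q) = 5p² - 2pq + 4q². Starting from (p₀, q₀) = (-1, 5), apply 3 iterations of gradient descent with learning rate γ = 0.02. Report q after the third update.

∇h = (10p - 2q, -2p + 8q)
(p₁, q₁) = (-1, 5) − 0.02·(-20, 42) = (-0.6, 4.16)
(p₂, q₂) = (-0.6, 4.16) − 0.02·(-14.32, 34.48) = (-0.3136, 3.4704)
(p₃, q₃) = (-0.3136, 3.4704) − 0.02·(-10.0768, 28.3904) = (-0.112064, 2.902592)
q = 2.902592

2.902592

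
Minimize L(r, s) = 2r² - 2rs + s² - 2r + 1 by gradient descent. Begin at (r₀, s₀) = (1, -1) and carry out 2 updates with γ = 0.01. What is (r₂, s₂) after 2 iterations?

∇L = (4r - 2s - 2, -2r + 2s)
Step 1: at (1, -1), ∇L = (4, -4) → (1, -1) − 0.01·(4, -4) = (0.96, -0.96)
Step 2: at (0.96, -0.96), ∇L = (3.76, -3.84) → (0.96, -0.96) − 0.01·(3.76, -3.84) = (0.9224, -0.9216)

(0.9224, -0.9216)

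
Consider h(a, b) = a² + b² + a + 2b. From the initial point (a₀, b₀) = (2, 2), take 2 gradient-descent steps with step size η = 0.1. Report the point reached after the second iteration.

∇h = (2a + 1, 2b + 2)
(a₁, b₁) = (2, 2) − 0.1·(5, 6) = (1.5, 1.4)
(a₂, b₂) = (1.5, 1.4) − 0.1·(4, 4.8) = (1.1, 0.92)

(1.1, 0.92)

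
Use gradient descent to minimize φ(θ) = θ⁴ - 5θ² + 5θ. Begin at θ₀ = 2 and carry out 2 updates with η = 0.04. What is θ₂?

1.28000512

φ′(θ) = 4θ³ - 10θ + 5
Step 1: φ′(2) = 17; θ₁ = 2 − 0.04·17 = 1.32
Step 2: φ′(1.32) = 0.999872; θ₂ = 1.32 − 0.04·0.999872 = 1.28000512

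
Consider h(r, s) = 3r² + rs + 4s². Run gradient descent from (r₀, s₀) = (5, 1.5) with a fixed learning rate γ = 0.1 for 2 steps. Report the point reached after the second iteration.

(0.76, -0.225)

∇h = (6r + s, r + 8s)
Step 1: at (5, 1.5), ∇h = (31.5, 17) → (5, 1.5) − 0.1·(31.5, 17) = (1.85, -0.2)
Step 2: at (1.85, -0.2), ∇h = (10.9, 0.25) → (1.85, -0.2) − 0.1·(10.9, 0.25) = (0.76, -0.225)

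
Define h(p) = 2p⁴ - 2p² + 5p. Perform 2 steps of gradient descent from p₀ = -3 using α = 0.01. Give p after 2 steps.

-1.01797592

h′(p) = 8p³ - 4p + 5
Step 1: h′(-3) = -199; p₁ = -3 − 0.01·(-199) = -1.01
Step 2: h′(-1.01) = 0.797592; p₂ = -1.01 − 0.01·0.797592 = -1.01797592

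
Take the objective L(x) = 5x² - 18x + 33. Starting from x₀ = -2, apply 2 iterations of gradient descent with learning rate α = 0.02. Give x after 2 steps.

L′(x) = 10x - 18
x₁ = -2 − 0.02·(-38) = -1.24
x₂ = -1.24 − 0.02·(-30.4) = -0.632

-0.632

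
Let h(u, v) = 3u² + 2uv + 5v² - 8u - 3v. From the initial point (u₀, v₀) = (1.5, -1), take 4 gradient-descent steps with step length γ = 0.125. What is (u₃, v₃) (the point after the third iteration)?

∇h = (6u + 2v - 8, 2u + 10v - 3)
(u₁, v₁) = (1.5, -1) − 0.125·(-1, -10) = (1.625, 0.25)
(u₂, v₂) = (1.625, 0.25) − 0.125·(2.25, 2.75) = (1.34375, -0.09375)
(u₃, v₃) = (1.34375, -0.09375) − 0.125·(-0.125, -1.25) = (1.359375, 0.0625)

(1.359375, 0.0625)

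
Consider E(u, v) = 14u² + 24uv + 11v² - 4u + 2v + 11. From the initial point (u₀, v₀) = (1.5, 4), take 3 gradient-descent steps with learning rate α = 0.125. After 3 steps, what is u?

∇E = (28u + 24v - 4, 24u + 22v + 2)
(u₁, v₁) = (1.5, 4) − 0.125·(134, 126) = (-15.25, -11.75)
(u₂, v₂) = (-15.25, -11.75) − 0.125·(-713, -622.5) = (73.875, 66.0625)
(u₃, v₃) = (73.875, 66.0625) − 0.125·(3650, 3228.375) = (-382.375, -337.484375)
u = -382.375

-382.375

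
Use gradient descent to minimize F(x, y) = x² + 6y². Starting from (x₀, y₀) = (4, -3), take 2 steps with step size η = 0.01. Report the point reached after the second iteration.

∇F = (2x, 12y)
Step 1: at (4, -3), ∇F = (8, -36) → (4, -3) − 0.01·(8, -36) = (3.92, -2.64)
Step 2: at (3.92, -2.64), ∇F = (7.84, -31.68) → (3.92, -2.64) − 0.01·(7.84, -31.68) = (3.8416, -2.3232)

(3.8416, -2.3232)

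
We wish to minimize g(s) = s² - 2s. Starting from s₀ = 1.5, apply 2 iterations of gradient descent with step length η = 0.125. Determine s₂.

1.28125

g′(s) = 2s - 2
Step 1: g′(1.5) = 1; s₁ = 1.5 − 0.125·1 = 1.375
Step 2: g′(1.375) = 0.75; s₂ = 1.375 − 0.125·0.75 = 1.28125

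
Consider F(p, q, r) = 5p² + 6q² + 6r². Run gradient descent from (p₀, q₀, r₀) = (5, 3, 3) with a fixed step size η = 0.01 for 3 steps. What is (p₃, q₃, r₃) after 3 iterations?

∇F = (10p, 12q, 12r)
(p₁, q₁, r₁) = (5, 3, 3) − 0.01·(50, 36, 36) = (4.5, 2.64, 2.64)
(p₂, q₂, r₂) = (4.5, 2.64, 2.64) − 0.01·(45, 31.68, 31.68) = (4.05, 2.3232, 2.3232)
(p₃, q₃, r₃) = (4.05, 2.3232, 2.3232) − 0.01·(40.5, 27.8784, 27.8784) = (3.645, 2.044416, 2.044416)

(3.645, 2.044416, 2.044416)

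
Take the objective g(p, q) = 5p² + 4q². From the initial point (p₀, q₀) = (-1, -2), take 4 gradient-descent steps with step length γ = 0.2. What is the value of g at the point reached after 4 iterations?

∇g = (10p, 8q)
Step 1: at (-1, -2), ∇g = (-10, -16) → (-1, -2) − 0.2·(-10, -16) = (1, 1.2)
Step 2: at (1, 1.2), ∇g = (10, 9.6) → (1, 1.2) − 0.2·(10, 9.6) = (-1, -0.72)
Step 3: at (-1, -0.72), ∇g = (-10, -5.76) → (-1, -0.72) − 0.2·(-10, -5.76) = (1, 0.432)
Step 4: at (1, 0.432), ∇g = (10, 3.456) → (1, 0.432) − 0.2·(10, 3.456) = (-1, -0.2592)
g(-1, -0.2592) = 5.26873856

5.26873856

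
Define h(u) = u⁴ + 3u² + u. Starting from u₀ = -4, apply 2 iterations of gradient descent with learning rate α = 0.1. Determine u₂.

h′(u) = 4u³ + 6u + 1
Step 1: h′(-4) = -279; u₁ = -4 − 0.1·(-279) = 23.9
Step 2: h′(23.9) = 54752.076; u₂ = 23.9 − 0.1·54752.076 = -5451.3076

-5451.3076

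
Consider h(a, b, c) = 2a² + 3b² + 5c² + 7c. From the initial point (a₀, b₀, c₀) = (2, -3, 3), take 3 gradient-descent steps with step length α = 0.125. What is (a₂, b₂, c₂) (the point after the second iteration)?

∇h = (4a, 6b, 10c + 7)
Step 1: at (2, -3, 3), ∇h = (8, -18, 37) → (2, -3, 3) − 0.125·(8, -18, 37) = (1, -0.75, -1.625)
Step 2: at (1, -0.75, -1.625), ∇h = (4, -4.5, -9.25) → (1, -0.75, -1.625) − 0.125·(4, -4.5, -9.25) = (0.5, -0.1875, -0.46875)

(0.5, -0.1875, -0.46875)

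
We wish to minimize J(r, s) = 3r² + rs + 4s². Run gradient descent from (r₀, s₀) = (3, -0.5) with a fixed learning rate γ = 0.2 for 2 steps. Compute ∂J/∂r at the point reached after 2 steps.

∇J = (6r + s, r + 8s)
(r₁, s₁) = (3, -0.5) − 0.2·(17.5, -1) = (-0.5, -0.3)
(r₂, s₂) = (-0.5, -0.3) − 0.2·(-3.3, -2.9) = (0.16, 0.28)
∂J/∂r at (0.16, 0.28) = 1.24

1.24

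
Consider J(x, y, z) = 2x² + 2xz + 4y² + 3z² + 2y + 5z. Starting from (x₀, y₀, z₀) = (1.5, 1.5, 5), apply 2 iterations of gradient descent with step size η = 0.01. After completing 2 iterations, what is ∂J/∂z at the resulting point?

32.984

∇J = (4x + 2z, 8y + 2, 2x + 6z + 5)
(x₁, y₁, z₁) = (1.5, 1.5, 5) − 0.01·(16, 14, 38) = (1.34, 1.36, 4.62)
(x₂, y₂, z₂) = (1.34, 1.36, 4.62) − 0.01·(14.6, 12.88, 35.4) = (1.194, 1.2312, 4.266)
∂J/∂z at (1.194, 1.2312, 4.266) = 32.984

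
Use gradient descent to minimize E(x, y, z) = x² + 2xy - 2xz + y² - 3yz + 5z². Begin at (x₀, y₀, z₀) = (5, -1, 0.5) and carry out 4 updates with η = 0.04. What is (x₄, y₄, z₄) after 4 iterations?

(4.12368384, -1.7890304, 0.46333952)

∇E = (2x + 2y - 2z, 2x + 2y - 3z, -2x - 3y + 10z)
Step 1: at (5, -1, 0.5), ∇E = (7, 6.5, -2) → (5, -1, 0.5) − 0.04·(7, 6.5, -2) = (4.72, -1.26, 0.58)
Step 2: at (4.72, -1.26, 0.58), ∇E = (5.76, 5.18, 0.14) → (4.72, -1.26, 0.58) − 0.04·(5.76, 5.18, 0.14) = (4.4896, -1.4672, 0.5744)
Step 3: at (4.4896, -1.4672, 0.5744), ∇E = (4.896, 4.3216, 1.1664) → (4.4896, -1.4672, 0.5744) − 0.04·(4.896, 4.3216, 1.1664) = (4.29376, -1.640064, 0.527744)
Step 4: at (4.29376, -1.640064, 0.527744), ∇E = (4.251904, 3.72416, 1.610112) → (4.29376, -1.640064, 0.527744) − 0.04·(4.251904, 3.72416, 1.610112) = (4.12368384, -1.7890304, 0.46333952)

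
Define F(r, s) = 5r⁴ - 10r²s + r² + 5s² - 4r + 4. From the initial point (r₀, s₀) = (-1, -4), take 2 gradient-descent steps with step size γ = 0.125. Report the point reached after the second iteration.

(-4517.0703125, 187.015625)

∇F = (20r³ - 20rs + 2r - 4, -10r² + 10s)
(r₁, s₁) = (-1, -4) − 0.125·(-106, -50) = (12.25, 2.25)
(r₂, s₂) = (12.25, 2.25) − 0.125·(36234.5625, -1478.125) = (-4517.0703125, 187.015625)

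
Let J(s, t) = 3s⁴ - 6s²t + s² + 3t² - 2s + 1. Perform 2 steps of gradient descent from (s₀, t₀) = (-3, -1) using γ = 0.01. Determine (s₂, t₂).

∇J = (12s³ - 12st + 2s - 2, -6s² + 6t)
Step 1: at (-3, -1), ∇J = (-368, -60) → (-3, -1) − 0.01·(-368, -60) = (0.68, -0.4)
Step 2: at (0.68, -0.4), ∇J = (6.397184, -5.1744) → (0.68, -0.4) − 0.01·(6.397184, -5.1744) = (0.61602816, -0.348256)

(0.61602816, -0.348256)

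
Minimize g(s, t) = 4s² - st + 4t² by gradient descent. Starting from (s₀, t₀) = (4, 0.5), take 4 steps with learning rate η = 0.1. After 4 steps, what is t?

∇g = (8s - t, -s + 8t)
(s₁, t₁) = (4, 0.5) − 0.1·(31.5, 0) = (0.85, 0.5)
(s₂, t₂) = (0.85, 0.5) − 0.1·(6.3, 3.15) = (0.22, 0.185)
(s₃, t₃) = (0.22, 0.185) − 0.1·(1.575, 1.26) = (0.0625, 0.059)
(s₄, t₄) = (0.0625, 0.059) − 0.1·(0.441, 0.4095) = (0.0184, 0.01805)
t = 0.01805

0.01805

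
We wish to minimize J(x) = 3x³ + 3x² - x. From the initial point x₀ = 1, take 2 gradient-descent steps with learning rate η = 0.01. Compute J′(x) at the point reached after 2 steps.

J′(x) = 9x² + 6x - 1
x₁ = 1 − 0.01·14 = 0.86
x₂ = 0.86 − 0.01·10.8164 = 0.751836
J′(x) at (0.751836) = 8.598332338064

8.598332338064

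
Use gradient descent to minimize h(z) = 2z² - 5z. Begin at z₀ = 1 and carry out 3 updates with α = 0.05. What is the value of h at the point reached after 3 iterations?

h′(z) = 4z - 5
Step 1: h′(1) = -1; z₁ = 1 − 0.05·(-1) = 1.05
Step 2: h′(1.05) = -0.8; z₂ = 1.05 − 0.05·(-0.8) = 1.09
Step 3: h′(1.09) = -0.64; z₃ = 1.09 − 0.05·(-0.64) = 1.122
h(1.122) = -3.092232

-3.092232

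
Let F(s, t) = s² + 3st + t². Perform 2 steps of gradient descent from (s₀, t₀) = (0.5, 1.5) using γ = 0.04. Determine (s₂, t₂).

(0.0992, 1.1808)

∇F = (2s + 3t, 3s + 2t)
(s₁, t₁) = (0.5, 1.5) − 0.04·(5.5, 4.5) = (0.28, 1.32)
(s₂, t₂) = (0.28, 1.32) − 0.04·(4.52, 3.48) = (0.0992, 1.1808)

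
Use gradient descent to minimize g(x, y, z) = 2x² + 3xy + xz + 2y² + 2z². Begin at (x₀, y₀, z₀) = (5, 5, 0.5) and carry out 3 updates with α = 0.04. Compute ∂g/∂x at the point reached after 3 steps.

∇g = (4x + 3y + z, 3x + 4y, x + 4z)
(x₁, y₁, z₁) = (5, 5, 0.5) − 0.04·(35.5, 35, 7) = (3.58, 3.6, 0.22)
(x₂, y₂, z₂) = (3.58, 3.6, 0.22) − 0.04·(25.34, 25.14, 4.46) = (2.5664, 2.5944, 0.0416)
(x₃, y₃, z₃) = (2.5664, 2.5944, 0.0416) − 0.04·(18.0904, 18.0768, 2.7328) = (1.842784, 1.871328, -0.067712)
∂g/∂x at (1.842784, 1.871328, -0.067712) = 12.917408

12.917408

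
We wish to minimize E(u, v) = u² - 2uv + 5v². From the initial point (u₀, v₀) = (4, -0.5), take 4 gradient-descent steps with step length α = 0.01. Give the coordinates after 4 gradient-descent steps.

(3.66490304, -0.06269248)

∇E = (2u - 2v, -2u + 10v)
Step 1: at (4, -0.5), ∇E = (9, -13) → (4, -0.5) − 0.01·(9, -13) = (3.91, -0.37)
Step 2: at (3.91, -0.37), ∇E = (8.56, -11.52) → (3.91, -0.37) − 0.01·(8.56, -11.52) = (3.8244, -0.2548)
Step 3: at (3.8244, -0.2548), ∇E = (8.1584, -10.1968) → (3.8244, -0.2548) − 0.01·(8.1584, -10.1968) = (3.742816, -0.152832)
Step 4: at (3.742816, -0.152832), ∇E = (7.791296, -9.013952) → (3.742816, -0.152832) − 0.01·(7.791296, -9.013952) = (3.66490304, -0.06269248)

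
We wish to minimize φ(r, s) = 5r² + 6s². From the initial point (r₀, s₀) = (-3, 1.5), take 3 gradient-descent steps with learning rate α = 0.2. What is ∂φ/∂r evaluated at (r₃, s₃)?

30

∇φ = (10r, 12s)
Step 1: at (-3, 1.5), ∇φ = (-30, 18) → (-3, 1.5) − 0.2·(-30, 18) = (3, -2.1)
Step 2: at (3, -2.1), ∇φ = (30, -25.2) → (3, -2.1) − 0.2·(30, -25.2) = (-3, 2.94)
Step 3: at (-3, 2.94), ∇φ = (-30, 35.28) → (-3, 2.94) − 0.2·(-30, 35.28) = (3, -4.116)
∂φ/∂r at (3, -4.116) = 30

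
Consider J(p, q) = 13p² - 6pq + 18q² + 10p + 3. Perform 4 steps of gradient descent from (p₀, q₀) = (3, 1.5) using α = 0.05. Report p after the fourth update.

∇J = (26p - 6q + 10, -6p + 36q)
(p₁, q₁) = (3, 1.5) − 0.05·(79, 36) = (-0.95, -0.3)
(p₂, q₂) = (-0.95, -0.3) − 0.05·(-12.9, -5.1) = (-0.305, -0.045)
(p₃, q₃) = (-0.305, -0.045) − 0.05·(2.34, 0.21) = (-0.422, -0.0555)
(p₄, q₄) = (-0.422, -0.0555) − 0.05·(-0.639, 0.534) = (-0.39005, -0.0822)
p = -0.39005

-0.39005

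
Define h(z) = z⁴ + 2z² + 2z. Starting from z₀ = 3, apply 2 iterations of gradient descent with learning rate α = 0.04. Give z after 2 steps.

h′(z) = 4z³ + 4z + 2
Step 1: h′(3) = 122; z₁ = 3 − 0.04·122 = -1.88
Step 2: h′(-1.88) = -32.098688; z₂ = -1.88 − 0.04·(-32.098688) = -0.59605248

-0.59605248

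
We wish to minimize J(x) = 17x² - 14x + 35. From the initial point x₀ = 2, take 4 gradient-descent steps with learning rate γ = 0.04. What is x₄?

0.43844096

J′(x) = 34x - 14
x₁ = 2 − 0.04·54 = -0.16
x₂ = -0.16 − 0.04·(-19.44) = 0.6176
x₃ = 0.6176 − 0.04·6.9984 = 0.337664
x₄ = 0.337664 − 0.04·(-2.519424) = 0.43844096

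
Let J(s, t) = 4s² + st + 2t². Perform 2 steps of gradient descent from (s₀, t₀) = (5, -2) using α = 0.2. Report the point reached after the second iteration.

(1.84, 0.24)

∇J = (8s + t, s + 4t)
Step 1: at (5, -2), ∇J = (38, -3) → (5, -2) − 0.2·(38, -3) = (-2.6, -1.4)
Step 2: at (-2.6, -1.4), ∇J = (-22.2, -8.2) → (-2.6, -1.4) − 0.2·(-22.2, -8.2) = (1.84, 0.24)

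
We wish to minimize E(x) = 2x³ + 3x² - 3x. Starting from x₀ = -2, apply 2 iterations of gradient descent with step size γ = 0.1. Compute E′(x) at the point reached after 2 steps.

170.849016

E′(x) = 6x² + 6x - 3
Step 1: E′(-2) = 9; x₁ = -2 − 0.1·9 = -2.9
Step 2: E′(-2.9) = 30.06; x₂ = -2.9 − 0.1·30.06 = -5.906
E′(x) at (-5.906) = 170.849016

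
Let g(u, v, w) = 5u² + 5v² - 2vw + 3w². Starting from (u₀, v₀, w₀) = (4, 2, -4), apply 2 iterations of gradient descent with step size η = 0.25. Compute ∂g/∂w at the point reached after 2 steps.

∇g = (10u, 10v - 2w, -2v + 6w)
(u₁, v₁, w₁) = (4, 2, -4) − 0.25·(40, 28, -28) = (-6, -5, 3)
(u₂, v₂, w₂) = (-6, -5, 3) − 0.25·(-60, -56, 28) = (9, 9, -4)
∂g/∂w at (9, 9, -4) = -42

-42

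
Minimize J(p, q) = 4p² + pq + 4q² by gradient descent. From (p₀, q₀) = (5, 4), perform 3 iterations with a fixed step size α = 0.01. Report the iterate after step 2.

∇J = (8p + q, p + 8q)
(p₁, q₁) = (5, 4) − 0.01·(44, 37) = (4.56, 3.63)
(p₂, q₂) = (4.56, 3.63) − 0.01·(40.11, 33.6) = (4.1589, 3.294)

(4.1589, 3.294)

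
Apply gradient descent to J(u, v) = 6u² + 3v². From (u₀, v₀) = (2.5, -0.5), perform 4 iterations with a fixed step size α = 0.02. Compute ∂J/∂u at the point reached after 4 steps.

∇J = (12u, 6v)
Step 1: at (2.5, -0.5), ∇J = (30, -3) → (2.5, -0.5) − 0.02·(30, -3) = (1.9, -0.44)
Step 2: at (1.9, -0.44), ∇J = (22.8, -2.64) → (1.9, -0.44) − 0.02·(22.8, -2.64) = (1.444, -0.3872)
Step 3: at (1.444, -0.3872), ∇J = (17.328, -2.3232) → (1.444, -0.3872) − 0.02·(17.328, -2.3232) = (1.09744, -0.340736)
Step 4: at (1.09744, -0.340736), ∇J = (13.16928, -2.044416) → (1.09744, -0.340736) − 0.02·(13.16928, -2.044416) = (0.8340544, -0.29984768)
∂J/∂u at (0.8340544, -0.29984768) = 10.0086528

10.0086528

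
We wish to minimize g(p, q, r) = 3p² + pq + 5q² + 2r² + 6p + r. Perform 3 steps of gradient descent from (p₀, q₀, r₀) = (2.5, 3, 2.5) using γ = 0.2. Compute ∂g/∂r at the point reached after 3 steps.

∇g = (6p + q + 6, p + 10q, 4r + 1)
Step 1: at (2.5, 3, 2.5), ∇g = (24, 32.5, 11) → (2.5, 3, 2.5) − 0.2·(24, 32.5, 11) = (-2.3, -3.5, 0.3)
Step 2: at (-2.3, -3.5, 0.3), ∇g = (-11.3, -37.3, 2.2) → (-2.3, -3.5, 0.3) − 0.2·(-11.3, -37.3, 2.2) = (-0.04, 3.96, -0.14)
Step 3: at (-0.04, 3.96, -0.14), ∇g = (9.72, 39.56, 0.44) → (-0.04, 3.96, -0.14) − 0.2·(9.72, 39.56, 0.44) = (-1.984, -3.952, -0.228)
∂g/∂r at (-1.984, -3.952, -0.228) = 0.088

0.088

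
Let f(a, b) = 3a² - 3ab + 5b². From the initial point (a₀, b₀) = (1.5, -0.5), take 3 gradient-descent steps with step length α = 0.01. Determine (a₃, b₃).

∇f = (6a - 3b, -3a + 10b)
Step 1: at (1.5, -0.5), ∇f = (10.5, -9.5) → (1.5, -0.5) − 0.01·(10.5, -9.5) = (1.395, -0.405)
Step 2: at (1.395, -0.405), ∇f = (9.585, -8.235) → (1.395, -0.405) − 0.01·(9.585, -8.235) = (1.29915, -0.32265)
Step 3: at (1.29915, -0.32265), ∇f = (8.76285, -7.12395) → (1.29915, -0.32265) − 0.01·(8.76285, -7.12395) = (1.2115215, -0.2514105)

(1.2115215, -0.2514105)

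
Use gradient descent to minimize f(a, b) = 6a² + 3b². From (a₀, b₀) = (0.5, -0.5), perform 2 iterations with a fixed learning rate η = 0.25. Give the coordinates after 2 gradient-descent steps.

∇f = (12a, 6b)
Step 1: at (0.5, -0.5), ∇f = (6, -3) → (0.5, -0.5) − 0.25·(6, -3) = (-1, 0.25)
Step 2: at (-1, 0.25), ∇f = (-12, 1.5) → (-1, 0.25) − 0.25·(-12, 1.5) = (2, -0.125)

(2, -0.125)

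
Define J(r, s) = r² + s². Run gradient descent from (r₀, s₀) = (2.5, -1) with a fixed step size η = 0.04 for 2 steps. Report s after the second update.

-0.8464

∇J = (2r, 2s)
Step 1: at (2.5, -1), ∇J = (5, -2) → (2.5, -1) − 0.04·(5, -2) = (2.3, -0.92)
Step 2: at (2.3, -0.92), ∇J = (4.6, -1.84) → (2.3, -0.92) − 0.04·(4.6, -1.84) = (2.116, -0.8464)
s = -0.8464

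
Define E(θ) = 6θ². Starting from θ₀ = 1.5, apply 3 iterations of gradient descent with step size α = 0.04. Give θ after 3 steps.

E′(θ) = 12θ
Step 1: E′(1.5) = 18; θ₁ = 1.5 − 0.04·18 = 0.78
Step 2: E′(0.78) = 9.36; θ₂ = 0.78 − 0.04·9.36 = 0.4056
Step 3: E′(0.4056) = 4.8672; θ₃ = 0.4056 − 0.04·4.8672 = 0.210912

0.210912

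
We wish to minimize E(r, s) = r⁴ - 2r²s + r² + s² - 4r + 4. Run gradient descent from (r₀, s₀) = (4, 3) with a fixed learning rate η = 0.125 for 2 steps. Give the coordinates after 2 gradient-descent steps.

(5608.625, 131.25)

∇E = (4r³ - 4rs + 2r - 4, -2r² + 2s)
(r₁, s₁) = (4, 3) − 0.125·(212, -26) = (-22.5, 6.25)
(r₂, s₂) = (-22.5, 6.25) − 0.125·(-45049, -1000) = (5608.625, 131.25)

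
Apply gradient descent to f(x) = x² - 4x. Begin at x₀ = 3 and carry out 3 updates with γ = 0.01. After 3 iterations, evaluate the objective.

f′(x) = 2x - 4
Step 1: f′(3) = 2; x₁ = 3 − 0.01·2 = 2.98
Step 2: f′(2.98) = 1.96; x₂ = 2.98 − 0.01·1.96 = 2.9604
Step 3: f′(2.9604) = 1.9208; x₃ = 2.9604 − 0.01·1.9208 = 2.941192
f(2.941192) = -3.114157619136

-3.114157619136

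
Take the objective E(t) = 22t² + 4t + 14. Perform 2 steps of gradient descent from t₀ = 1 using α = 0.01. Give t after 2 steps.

E′(t) = 44t + 4
t₁ = 1 − 0.01·48 = 0.52
t₂ = 0.52 − 0.01·26.88 = 0.2512

0.2512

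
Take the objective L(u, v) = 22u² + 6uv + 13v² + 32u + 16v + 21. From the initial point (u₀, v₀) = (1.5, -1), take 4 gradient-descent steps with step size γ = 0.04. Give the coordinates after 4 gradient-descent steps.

(0.21704064, -0.19525888)

∇L = (44u + 6v + 32, 6u + 26v + 16)
(u₁, v₁) = (1.5, -1) − 0.04·(92, -1) = (-2.18, -0.96)
(u₂, v₂) = (-2.18, -0.96) − 0.04·(-69.68, -22.04) = (0.6072, -0.0784)
(u₃, v₃) = (0.6072, -0.0784) − 0.04·(58.2464, 17.6048) = (-1.722656, -0.782592)
(u₄, v₄) = (-1.722656, -0.782592) − 0.04·(-48.492416, -14.683328) = (0.21704064, -0.19525888)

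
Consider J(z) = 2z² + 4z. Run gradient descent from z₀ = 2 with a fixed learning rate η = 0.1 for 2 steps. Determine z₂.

0.08

J′(z) = 4z + 4
Step 1: J′(2) = 12; z₁ = 2 − 0.1·12 = 0.8
Step 2: J′(0.8) = 7.2; z₂ = 0.8 − 0.1·7.2 = 0.08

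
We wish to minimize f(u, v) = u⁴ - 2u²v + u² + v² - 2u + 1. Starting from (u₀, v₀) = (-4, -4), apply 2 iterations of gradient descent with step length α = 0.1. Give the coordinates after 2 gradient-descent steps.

(-9732.2, 168.2)

∇f = (4u³ - 4uv + 2u - 2, -2u² + 2v)
Step 1: at (-4, -4), ∇f = (-330, -40) → (-4, -4) − 0.1·(-330, -40) = (29, 0)
Step 2: at (29, 0), ∇f = (97612, -1682) → (29, 0) − 0.1·(97612, -1682) = (-9732.2, 168.2)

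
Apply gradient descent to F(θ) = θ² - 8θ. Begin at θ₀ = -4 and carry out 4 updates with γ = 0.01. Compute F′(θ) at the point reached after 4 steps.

-14.75789056

F′(θ) = 2θ - 8
θ₁ = -4 − 0.01·(-16) = -3.84
θ₂ = -3.84 − 0.01·(-15.68) = -3.6832
θ₃ = -3.6832 − 0.01·(-15.3664) = -3.529536
θ₄ = -3.529536 − 0.01·(-15.059072) = -3.37894528
F′(θ) at (-3.37894528) = -14.75789056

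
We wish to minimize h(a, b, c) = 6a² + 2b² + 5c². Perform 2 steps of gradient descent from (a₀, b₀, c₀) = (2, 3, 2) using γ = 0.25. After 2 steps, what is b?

0

∇h = (12a, 4b, 10c)
(a₁, b₁, c₁) = (2, 3, 2) − 0.25·(24, 12, 20) = (-4, 0, -3)
(a₂, b₂, c₂) = (-4, 0, -3) − 0.25·(-48, 0, -30) = (8, 0, 4.5)
b = 0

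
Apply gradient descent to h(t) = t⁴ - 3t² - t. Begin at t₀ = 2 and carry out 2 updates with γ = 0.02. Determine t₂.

1.49427776

h′(t) = 4t³ - 6t - 1
Step 1: h′(2) = 19; t₁ = 2 − 0.02·19 = 1.62
Step 2: h′(1.62) = 6.286112; t₂ = 1.62 − 0.02·6.286112 = 1.49427776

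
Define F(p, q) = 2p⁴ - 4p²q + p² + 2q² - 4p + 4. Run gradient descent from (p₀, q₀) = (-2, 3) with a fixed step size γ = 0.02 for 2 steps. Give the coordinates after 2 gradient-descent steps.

(-1.56636672, 3.018432)

∇F = (8p³ - 8pq + 2p - 4, -4p² + 4q)
Step 1: at (-2, 3), ∇F = (-24, -4) → (-2, 3) − 0.02·(-24, -4) = (-1.52, 3.08)
Step 2: at (-1.52, 3.08), ∇F = (2.318336, 3.0784) → (-1.52, 3.08) − 0.02·(2.318336, 3.0784) = (-1.56636672, 3.018432)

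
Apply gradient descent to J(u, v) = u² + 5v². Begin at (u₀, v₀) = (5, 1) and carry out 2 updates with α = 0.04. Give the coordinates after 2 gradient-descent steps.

∇J = (2u, 10v)
(u₁, v₁) = (5, 1) − 0.04·(10, 10) = (4.6, 0.6)
(u₂, v₂) = (4.6, 0.6) − 0.04·(9.2, 6) = (4.232, 0.36)

(4.232, 0.36)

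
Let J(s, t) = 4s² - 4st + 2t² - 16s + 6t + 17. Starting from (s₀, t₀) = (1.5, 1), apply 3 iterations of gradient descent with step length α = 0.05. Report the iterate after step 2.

∇J = (8s - 4t - 16, -4s + 4t + 6)
(s₁, t₁) = (1.5, 1) − 0.05·(-8, 4) = (1.9, 0.8)
(s₂, t₂) = (1.9, 0.8) − 0.05·(-4, 1.6) = (2.1, 0.72)

(2.1, 0.72)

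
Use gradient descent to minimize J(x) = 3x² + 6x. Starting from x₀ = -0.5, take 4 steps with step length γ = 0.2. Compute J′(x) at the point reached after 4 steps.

0.0048

J′(x) = 6x + 6
Step 1: J′(-0.5) = 3; x₁ = -0.5 − 0.2·3 = -1.1
Step 2: J′(-1.1) = -0.6; x₂ = -1.1 − 0.2·(-0.6) = -0.98
Step 3: J′(-0.98) = 0.12; x₃ = -0.98 − 0.2·0.12 = -1.004
Step 4: J′(-1.004) = -0.024; x₄ = -1.004 − 0.2·(-0.024) = -0.9992
J′(x) at (-0.9992) = 0.0048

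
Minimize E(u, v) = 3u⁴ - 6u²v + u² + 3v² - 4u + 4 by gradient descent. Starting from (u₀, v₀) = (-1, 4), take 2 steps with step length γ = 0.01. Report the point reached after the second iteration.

∇E = (12u³ - 12uv + 2u - 4, -6u² + 6v)
Step 1: at (-1, 4), ∇E = (30, 18) → (-1, 4) − 0.01·(30, 18) = (-1.3, 3.82)
Step 2: at (-1.3, 3.82), ∇E = (26.628, 12.78) → (-1.3, 3.82) − 0.01·(26.628, 12.78) = (-1.56628, 3.6922)

(-1.56628, 3.6922)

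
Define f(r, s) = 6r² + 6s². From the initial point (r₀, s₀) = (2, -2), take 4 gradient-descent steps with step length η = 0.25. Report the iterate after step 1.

∇f = (12r, 12s)
Step 1: at (2, -2), ∇f = (24, -24) → (2, -2) − 0.25·(24, -24) = (-4, 4)

(-4, 4)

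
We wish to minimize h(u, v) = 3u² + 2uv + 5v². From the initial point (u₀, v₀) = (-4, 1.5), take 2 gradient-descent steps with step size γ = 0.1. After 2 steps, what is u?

-0.92

∇h = (6u + 2v, 2u + 10v)
Step 1: at (-4, 1.5), ∇h = (-21, 7) → (-4, 1.5) − 0.1·(-21, 7) = (-1.9, 0.8)
Step 2: at (-1.9, 0.8), ∇h = (-9.8, 4.2) → (-1.9, 0.8) − 0.1·(-9.8, 4.2) = (-0.92, 0.38)
u = -0.92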